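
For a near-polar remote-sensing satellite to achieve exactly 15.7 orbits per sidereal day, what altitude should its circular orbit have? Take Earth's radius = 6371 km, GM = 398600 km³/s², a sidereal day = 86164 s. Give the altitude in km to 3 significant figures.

Required period T = 86164 / 15.7 = 5488.2 s.
From T = 2π√(a³/μ): a = (μ T²/4π²)^(1/3) = (398600 × 5488.2² / 4π²)^(1/3) = 6725 km.
Altitude h = a − R = 6725 − 6371 = 354 km.

354 km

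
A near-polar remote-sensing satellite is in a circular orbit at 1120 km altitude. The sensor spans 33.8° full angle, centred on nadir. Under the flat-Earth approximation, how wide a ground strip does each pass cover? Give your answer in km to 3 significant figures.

681 km

Half-angle = 33.8°/2 = 16.9°.
Swath width ≈ 2h·tan(θ/2) = 2 × 1120 × tan(16.9°) = 680.6 km.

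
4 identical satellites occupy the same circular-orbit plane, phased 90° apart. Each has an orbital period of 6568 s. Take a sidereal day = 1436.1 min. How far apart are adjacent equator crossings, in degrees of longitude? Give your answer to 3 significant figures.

Single-satellite node shift = (6568.0/86166) × 360° = 27.44°.
With 4 satellites evenly phased, successive equator crossings are 27.44/4 = 6.860° apart.

6.86°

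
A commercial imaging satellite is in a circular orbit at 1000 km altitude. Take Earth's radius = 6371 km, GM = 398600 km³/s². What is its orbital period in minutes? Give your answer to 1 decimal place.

Semi-major axis a = 6371 + 1000 = 7371 km. Period T = 2π√(a³/μ) = 2π√(7371³/398600) = 6298.0 s = 104.97 min.

105.0 min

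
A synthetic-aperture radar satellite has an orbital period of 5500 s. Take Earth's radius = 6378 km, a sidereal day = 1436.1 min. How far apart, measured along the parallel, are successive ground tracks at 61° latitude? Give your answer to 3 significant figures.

Node shift per orbit = (5500.0/86166) × 360° = 22.98°.
Equatorial spacing = 22.98 × 111.3 km/° = 2558 km.
At 61° latitude, spacing = 2558 × cos(61°) = 1240 km.

1240 km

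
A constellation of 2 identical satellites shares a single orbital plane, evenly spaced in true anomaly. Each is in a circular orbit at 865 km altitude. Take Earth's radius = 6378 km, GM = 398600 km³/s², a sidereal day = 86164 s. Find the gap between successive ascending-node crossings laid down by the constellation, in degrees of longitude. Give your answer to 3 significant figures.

Semi-major axis a = 6378 + 865 = 7243 km. Period T = 2π√(a³/μ) = 2π√(7243³/398600) = 6134.6 s = 102.24 min.
Single-satellite node shift = (6134.6/86164) × 360° = 25.63°.
With 2 satellites evenly phased, successive equator crossings are 25.63/2 = 12.816° apart.

12.8°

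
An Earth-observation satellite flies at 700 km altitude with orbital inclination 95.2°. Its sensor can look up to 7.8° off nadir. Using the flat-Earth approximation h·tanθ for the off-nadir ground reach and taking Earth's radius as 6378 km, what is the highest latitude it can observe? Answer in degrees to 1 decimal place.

85.7°

Retrograde orbit: the ground track reaches ±(180° − i) = ±(180 − 95.2) = ±84.8°.
Sensor half-swath on the ground ≈ 700·tan(7.8°) = 96 km = 0.86° of latitude.
Maximum observable latitude ≈ 84.8 + 0.86 = 85.7°.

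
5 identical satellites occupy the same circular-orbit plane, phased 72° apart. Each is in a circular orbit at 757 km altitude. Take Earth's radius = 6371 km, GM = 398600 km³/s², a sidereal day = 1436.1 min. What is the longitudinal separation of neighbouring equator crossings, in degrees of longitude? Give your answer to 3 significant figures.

5.00°

Semi-major axis a = 6371 + 757 = 7128 km. Period T = 2π√(a³/μ) = 2π√(7128³/398600) = 5989.1 s = 99.82 min.
Single-satellite node shift = (5989.1/86166) × 360° = 25.02°.
With 5 satellites evenly phased, successive equator crossings are 25.02/5 = 5.004° apart.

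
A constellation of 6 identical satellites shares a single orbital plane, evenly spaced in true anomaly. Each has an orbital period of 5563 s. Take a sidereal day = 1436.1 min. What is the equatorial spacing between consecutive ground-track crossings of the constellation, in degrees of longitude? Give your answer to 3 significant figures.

Single-satellite node shift = (5563.0/86166) × 360° = 23.24°.
With 6 satellites evenly phased, successive equator crossings are 23.24/6 = 3.874° apart.

3.87°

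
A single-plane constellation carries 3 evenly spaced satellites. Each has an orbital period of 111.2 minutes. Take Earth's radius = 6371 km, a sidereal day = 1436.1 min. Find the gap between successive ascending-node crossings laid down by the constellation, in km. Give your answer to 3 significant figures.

T = 111.2 min = 6672.0 s.
Single-satellite node shift = (6672.0/86166) × 360° = 27.88°.
With 3 satellites evenly phased, successive equator crossings are 27.88/3 = 9.292° apart.
That is 9.292 × 111.2 = 1033 km at the equator.

1030 km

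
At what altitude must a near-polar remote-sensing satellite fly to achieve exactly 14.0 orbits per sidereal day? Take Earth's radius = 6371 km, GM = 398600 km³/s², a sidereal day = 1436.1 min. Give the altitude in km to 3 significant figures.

Required period T = 86166 / 14.0 = 6154.7 s.
From T = 2π√(a³/μ): a = (μ T²/4π²)^(1/3) = (398600 × 6154.7² / 4π²)^(1/3) = 7259 km.
Altitude h = a − R = 7259 − 6371 = 888 km.

888 km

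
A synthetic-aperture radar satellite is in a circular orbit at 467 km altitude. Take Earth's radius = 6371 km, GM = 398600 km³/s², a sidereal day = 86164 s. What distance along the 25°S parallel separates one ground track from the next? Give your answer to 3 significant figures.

Semi-major axis a = 6371 + 467 = 6838 km. Period T = 2π√(a³/μ) = 2π√(6838³/398600) = 5627.4 s = 93.79 min.
Node shift per orbit = (5627.4/86164) × 360° = 23.51°.
Equatorial spacing = 23.51 × 111.2 km/° = 2614 km.
At 25° latitude, spacing = 2614 × cos(25°) = 2369 km.

2370 km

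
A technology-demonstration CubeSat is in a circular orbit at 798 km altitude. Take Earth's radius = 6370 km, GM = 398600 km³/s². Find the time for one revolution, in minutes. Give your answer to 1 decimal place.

100.7 min

Semi-major axis a = 6370 + 798 = 7168 km. Period T = 2π√(a³/μ) = 2π√(7168³/398600) = 6039.6 s = 100.66 min.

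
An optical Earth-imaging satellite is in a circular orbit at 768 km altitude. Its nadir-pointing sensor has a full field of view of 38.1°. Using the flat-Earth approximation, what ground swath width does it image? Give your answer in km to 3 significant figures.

Half-angle = 38.1°/2 = 19.05°.
Swath width ≈ 2h·tan(θ/2) = 2 × 768 × tan(19.05°) = 530.4 km.

530 km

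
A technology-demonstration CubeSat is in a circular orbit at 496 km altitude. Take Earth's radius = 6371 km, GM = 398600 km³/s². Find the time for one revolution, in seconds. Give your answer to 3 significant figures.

Semi-major axis a = 6371 + 496 = 6867 km. Period T = 2π√(a³/μ) = 2π√(6867³/398600) = 5663.2 s = 94.39 min.

5660 seconds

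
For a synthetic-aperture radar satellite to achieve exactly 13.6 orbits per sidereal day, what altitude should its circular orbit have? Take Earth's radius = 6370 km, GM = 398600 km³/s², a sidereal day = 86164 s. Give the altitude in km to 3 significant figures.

Required period T = 86164 / 13.6 = 6335.6 s.
From T = 2π√(a³/μ): a = (μ T²/4π²)^(1/3) = (398600 × 6335.6² / 4π²)^(1/3) = 7400 km.
Altitude h = a − R = 7400 − 6370 = 1030 km.

1030 km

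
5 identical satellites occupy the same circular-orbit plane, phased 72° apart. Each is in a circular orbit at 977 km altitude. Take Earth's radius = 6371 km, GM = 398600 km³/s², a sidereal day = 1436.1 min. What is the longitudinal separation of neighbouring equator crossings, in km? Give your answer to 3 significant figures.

582 km

Semi-major axis a = 6371 + 977 = 7348 km. Period T = 2π√(a³/μ) = 2π√(7348³/398600) = 6268.5 s = 104.48 min.
Single-satellite node shift = (6268.5/86166) × 360° = 26.19°.
With 5 satellites evenly phased, successive equator crossings are 26.19/5 = 5.238° apart.
That is 5.238 × 111.2 = 582 km at the equator.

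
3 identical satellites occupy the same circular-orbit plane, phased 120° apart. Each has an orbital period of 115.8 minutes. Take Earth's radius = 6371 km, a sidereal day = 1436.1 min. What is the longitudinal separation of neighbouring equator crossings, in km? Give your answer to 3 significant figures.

1080 km

T = 115.8 min = 6948.0 s.
Single-satellite node shift = (6948.0/86166) × 360° = 29.03°.
With 3 satellites evenly phased, successive equator crossings are 29.03/3 = 9.676° apart.
That is 9.676 × 111.2 = 1076 km at the equator.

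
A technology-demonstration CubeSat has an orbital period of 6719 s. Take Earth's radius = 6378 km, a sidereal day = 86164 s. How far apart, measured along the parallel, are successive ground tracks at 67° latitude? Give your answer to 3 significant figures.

1220 km

Node shift per orbit = (6719.0/86164) × 360° = 28.07°.
Equatorial spacing = 28.07 × 111.3 km/° = 3125 km.
At 67° latitude, spacing = 3125 × cos(67°) = 1221 km.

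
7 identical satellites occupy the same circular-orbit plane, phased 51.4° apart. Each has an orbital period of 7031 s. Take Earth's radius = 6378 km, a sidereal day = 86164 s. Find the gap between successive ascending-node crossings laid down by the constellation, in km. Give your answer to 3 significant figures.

Single-satellite node shift = (7031.0/86164) × 360° = 29.38°.
With 7 satellites evenly phased, successive equator crossings are 29.38/7 = 4.197° apart.
That is 4.197 × 111.3 = 467 km at the equator.

467 km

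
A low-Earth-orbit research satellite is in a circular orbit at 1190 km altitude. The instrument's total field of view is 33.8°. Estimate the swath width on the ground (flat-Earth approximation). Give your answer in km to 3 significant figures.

Half-angle = 33.8°/2 = 16.9°.
Swath width ≈ 2h·tan(θ/2) = 2 × 1190 × tan(16.9°) = 723.1 km.

723 km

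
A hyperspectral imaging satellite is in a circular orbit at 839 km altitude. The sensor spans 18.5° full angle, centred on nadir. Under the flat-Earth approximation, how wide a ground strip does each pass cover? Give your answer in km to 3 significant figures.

273 km

Half-angle = 18.5°/2 = 9.25°.
Swath width ≈ 2h·tan(θ/2) = 2 × 839 × tan(9.25°) = 273.3 km.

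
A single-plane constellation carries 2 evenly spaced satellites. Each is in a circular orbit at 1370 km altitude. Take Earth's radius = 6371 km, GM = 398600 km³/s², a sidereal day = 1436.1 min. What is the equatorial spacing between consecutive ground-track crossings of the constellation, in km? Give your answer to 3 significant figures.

1570 km

Semi-major axis a = 6371 + 1370 = 7741 km. Period T = 2π√(a³/μ) = 2π√(7741³/398600) = 6778.1 s = 112.97 min.
Single-satellite node shift = (6778.1/86166) × 360° = 28.32°.
With 2 satellites evenly phased, successive equator crossings are 28.32/2 = 14.159° apart.
That is 14.159 × 111.2 = 1574 km at the equator.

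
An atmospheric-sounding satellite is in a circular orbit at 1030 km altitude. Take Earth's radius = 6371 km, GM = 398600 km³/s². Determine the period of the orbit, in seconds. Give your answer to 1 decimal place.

Semi-major axis a = 6371 + 1030 = 7401 km. Period T = 2π√(a³/μ) = 2π√(7401³/398600) = 6336.5 s = 105.61 min.

6336.5 seconds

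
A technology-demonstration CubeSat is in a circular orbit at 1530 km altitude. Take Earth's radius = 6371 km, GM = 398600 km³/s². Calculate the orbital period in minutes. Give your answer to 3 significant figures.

116 min

Semi-major axis a = 6371 + 1530 = 7901 km. Period T = 2π√(a³/μ) = 2π√(7901³/398600) = 6989.3 s = 116.49 min.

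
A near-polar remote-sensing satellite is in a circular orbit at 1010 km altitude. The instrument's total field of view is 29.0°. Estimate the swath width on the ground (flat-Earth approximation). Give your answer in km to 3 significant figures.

Half-angle = 29.0°/2 = 14.5°.
Swath width ≈ 2h·tan(θ/2) = 2 × 1010 × tan(14.5°) = 522.4 km.

522 km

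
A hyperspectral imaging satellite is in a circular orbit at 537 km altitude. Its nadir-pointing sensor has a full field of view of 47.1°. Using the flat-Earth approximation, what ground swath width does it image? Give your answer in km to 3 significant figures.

Half-angle = 47.1°/2 = 23.55°.
Swath width ≈ 2h·tan(θ/2) = 2 × 537 × tan(23.55°) = 468.1 km.

468 km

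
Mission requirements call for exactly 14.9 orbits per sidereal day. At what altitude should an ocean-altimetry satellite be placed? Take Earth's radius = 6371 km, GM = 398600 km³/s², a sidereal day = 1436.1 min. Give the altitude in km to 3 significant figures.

Required period T = 86166 / 14.9 = 5783.0 s.
From T = 2π√(a³/μ): a = (μ T²/4π²)^(1/3) = (398600 × 5783.0² / 4π²)^(1/3) = 6963 km.
Altitude h = a − R = 6963 − 6371 = 592 km.

592 km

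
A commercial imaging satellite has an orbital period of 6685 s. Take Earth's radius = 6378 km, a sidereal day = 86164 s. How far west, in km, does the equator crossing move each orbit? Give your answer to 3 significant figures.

3110 km

During one orbit Earth rotates (6685.0 / 86164) × 360° = 27.93°.
At the equator that is 27.93° × (2π·6378/360) km/° = 27.93 × 111.3 = 3109 km.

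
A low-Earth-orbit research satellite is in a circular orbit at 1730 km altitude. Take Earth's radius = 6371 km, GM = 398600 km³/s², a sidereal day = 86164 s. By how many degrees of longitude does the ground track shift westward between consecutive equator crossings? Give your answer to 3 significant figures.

Semi-major axis a = 6371 + 1730 = 8101 km. Period T = 2π√(a³/μ) = 2π√(8101³/398600) = 7256.4 s = 120.94 min.
During one orbit Earth rotates (7256.4 / 86164) × 360° = 30.32°.

30.3°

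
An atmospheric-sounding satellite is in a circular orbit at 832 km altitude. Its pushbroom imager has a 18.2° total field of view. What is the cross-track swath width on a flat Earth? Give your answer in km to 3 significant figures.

Half-angle = 18.2°/2 = 9.1°.
Swath width ≈ 2h·tan(θ/2) = 2 × 832 × tan(9.1°) = 266.5 km.

267 km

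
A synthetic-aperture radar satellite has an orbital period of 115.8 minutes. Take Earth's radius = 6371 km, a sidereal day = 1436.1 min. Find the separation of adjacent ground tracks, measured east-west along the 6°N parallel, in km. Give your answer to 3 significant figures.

T = 115.8 min = 6948.0 s.
Node shift per orbit = (6948.0/86166) × 360° = 29.03°.
Equatorial spacing = 29.03 × 111.2 km/° = 3228 km.
At 6° latitude, spacing = 3228 × cos(6°) = 3210 km.

3210 km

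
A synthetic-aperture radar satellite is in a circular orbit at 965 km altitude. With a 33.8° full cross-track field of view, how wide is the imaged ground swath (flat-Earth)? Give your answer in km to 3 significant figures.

586 km

Half-angle = 33.8°/2 = 16.9°.
Swath width ≈ 2h·tan(θ/2) = 2 × 965 × tan(16.9°) = 586.4 km.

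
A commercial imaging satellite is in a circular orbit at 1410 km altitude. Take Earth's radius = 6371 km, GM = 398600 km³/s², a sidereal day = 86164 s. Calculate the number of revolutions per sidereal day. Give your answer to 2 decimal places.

Semi-major axis a = 6371 + 1410 = 7781 km. Period T = 2π√(a³/μ) = 2π√(7781³/398600) = 6830.7 s = 113.84 min.
Orbits per sidereal day = 86164 / 6830.7 = 12.614.

12.61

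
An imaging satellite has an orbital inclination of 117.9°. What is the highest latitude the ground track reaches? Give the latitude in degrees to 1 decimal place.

62.1°

Retrograde orbit: the ground track reaches ±(180° − i) = ±(180 − 117.9) = ±62.1°.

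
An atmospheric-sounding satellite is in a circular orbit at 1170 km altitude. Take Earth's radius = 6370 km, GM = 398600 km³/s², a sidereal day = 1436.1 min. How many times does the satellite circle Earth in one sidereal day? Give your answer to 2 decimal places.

13.22

Semi-major axis a = 6370 + 1170 = 7540 km. Period T = 2π√(a³/μ) = 2π√(7540³/398600) = 6515.8 s = 108.60 min.
Orbits per sidereal day = 86166 / 6515.8 = 13.224.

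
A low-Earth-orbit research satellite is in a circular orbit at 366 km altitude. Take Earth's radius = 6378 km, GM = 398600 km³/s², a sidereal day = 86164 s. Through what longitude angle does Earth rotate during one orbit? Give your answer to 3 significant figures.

Semi-major axis a = 6378 + 366 = 6744 km. Period T = 2π√(a³/μ) = 2π√(6744³/398600) = 5511.7 s = 91.86 min.
During one orbit Earth rotates (5511.7 / 86164) × 360° = 23.03°.

23.0°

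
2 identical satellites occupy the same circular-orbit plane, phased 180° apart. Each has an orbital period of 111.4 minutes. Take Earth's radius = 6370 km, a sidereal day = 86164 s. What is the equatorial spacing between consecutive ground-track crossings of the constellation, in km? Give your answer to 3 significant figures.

T = 111.4 min = 6684.0 s.
Single-satellite node shift = (6684.0/86164) × 360° = 27.93°.
With 2 satellites evenly phased, successive equator crossings are 27.93/2 = 13.963° apart.
That is 13.963 × 111.2 = 1552 km at the equator.

1550 km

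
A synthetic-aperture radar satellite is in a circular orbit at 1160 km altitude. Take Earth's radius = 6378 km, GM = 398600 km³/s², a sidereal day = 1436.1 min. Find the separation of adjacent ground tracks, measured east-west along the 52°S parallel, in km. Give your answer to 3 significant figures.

1860 km

Semi-major axis a = 6378 + 1160 = 7538 km. Period T = 2π√(a³/μ) = 2π√(7538³/398600) = 6513.2 s = 108.55 min.
Node shift per orbit = (6513.2/86166) × 360° = 27.21°.
Equatorial spacing = 27.21 × 111.3 km/° = 3029 km.
At 52° latitude, spacing = 3029 × cos(52°) = 1865 km.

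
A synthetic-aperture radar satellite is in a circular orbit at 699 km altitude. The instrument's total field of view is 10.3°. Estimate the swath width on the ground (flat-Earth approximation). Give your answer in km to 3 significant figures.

Half-angle = 10.3°/2 = 5.15°.
Swath width ≈ 2h·tan(θ/2) = 2 × 699 × tan(5.15°) = 126.0 km.

126 km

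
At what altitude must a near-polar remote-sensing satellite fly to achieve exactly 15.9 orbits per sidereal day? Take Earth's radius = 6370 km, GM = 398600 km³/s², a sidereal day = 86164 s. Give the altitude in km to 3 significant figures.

298 km

Required period T = 86164 / 15.9 = 5419.1 s.
From T = 2π√(a³/μ): a = (μ T²/4π²)^(1/3) = (398600 × 5419.1² / 4π²)^(1/3) = 6668 km.
Altitude h = a − R = 6668 − 6370 = 298 km.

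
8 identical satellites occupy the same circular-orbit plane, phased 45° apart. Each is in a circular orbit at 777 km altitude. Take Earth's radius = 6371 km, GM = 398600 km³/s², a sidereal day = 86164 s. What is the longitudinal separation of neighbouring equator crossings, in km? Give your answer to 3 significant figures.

349 km

Semi-major axis a = 6371 + 777 = 7148 km. Period T = 2π√(a³/μ) = 2π√(7148³/398600) = 6014.3 s = 100.24 min.
Single-satellite node shift = (6014.3/86164) × 360° = 25.13°.
With 8 satellites evenly phased, successive equator crossings are 25.13/8 = 3.141° apart.
That is 3.141 × 111.2 = 349 km at the equator.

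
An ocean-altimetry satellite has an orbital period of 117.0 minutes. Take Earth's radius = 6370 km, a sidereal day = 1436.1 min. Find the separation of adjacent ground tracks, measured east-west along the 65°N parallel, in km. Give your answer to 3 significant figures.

T = 117.0 min = 7020.0 s.
Node shift per orbit = (7020.0/86166) × 360° = 29.33°.
Equatorial spacing = 29.33 × 111.2 km/° = 3261 km.
At 65° latitude, spacing = 3261 × cos(65°) = 1378 km.

1380 km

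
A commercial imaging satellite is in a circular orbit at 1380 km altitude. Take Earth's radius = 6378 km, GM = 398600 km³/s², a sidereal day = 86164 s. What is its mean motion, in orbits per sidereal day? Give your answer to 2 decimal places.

Semi-major axis a = 6378 + 1380 = 7758 km. Period T = 2π√(a³/μ) = 2π√(7758³/398600) = 6800.4 s = 113.34 min.
Orbits per sidereal day = 86164 / 6800.4 = 12.670.

12.67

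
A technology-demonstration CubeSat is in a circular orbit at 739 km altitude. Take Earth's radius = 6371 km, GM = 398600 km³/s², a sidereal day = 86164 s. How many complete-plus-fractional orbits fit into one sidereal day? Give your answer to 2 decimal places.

14.44

Semi-major axis a = 6371 + 739 = 7110 km. Period T = 2π√(a³/μ) = 2π√(7110³/398600) = 5966.4 s = 99.44 min.
Orbits per sidereal day = 86164 / 5966.4 = 14.441.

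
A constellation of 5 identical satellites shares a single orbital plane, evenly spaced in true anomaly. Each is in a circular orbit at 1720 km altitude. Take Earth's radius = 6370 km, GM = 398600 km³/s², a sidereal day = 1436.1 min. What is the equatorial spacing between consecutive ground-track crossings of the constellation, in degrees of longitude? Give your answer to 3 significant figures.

Semi-major axis a = 6370 + 1720 = 8090 km. Period T = 2π√(a³/μ) = 2π√(8090³/398600) = 7241.6 s = 120.69 min.
Single-satellite node shift = (7241.6/86166) × 360° = 30.26°.
With 5 satellites evenly phased, successive equator crossings are 30.26/5 = 6.051° apart.

6.05°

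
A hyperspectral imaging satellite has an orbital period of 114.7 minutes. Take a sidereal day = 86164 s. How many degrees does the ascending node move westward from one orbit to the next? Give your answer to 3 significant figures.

28.8°

T = 114.7 min = 6882.0 s.
During one orbit Earth rotates (6882.0 / 86164) × 360° = 28.75°.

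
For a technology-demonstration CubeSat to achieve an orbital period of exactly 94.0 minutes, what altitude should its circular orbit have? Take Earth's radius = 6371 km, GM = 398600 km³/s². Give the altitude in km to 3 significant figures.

T = 94.0 min = 5640.0 s.
From T = 2π√(a³/μ): a = (μ T²/4π²)^(1/3) = (398600 × 5640.0² / 4π²)^(1/3) = 6848 km.
Altitude h = a − R = 6848 − 6371 = 477 km.

477 km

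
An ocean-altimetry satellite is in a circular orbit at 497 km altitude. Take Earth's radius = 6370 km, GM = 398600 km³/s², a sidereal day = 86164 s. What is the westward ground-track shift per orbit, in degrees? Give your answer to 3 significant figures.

23.7°

Semi-major axis a = 6370 + 497 = 6867 km. Period T = 2π√(a³/μ) = 2π√(6867³/398600) = 5663.2 s = 94.39 min.
During one orbit Earth rotates (5663.2 / 86164) × 360° = 23.66°.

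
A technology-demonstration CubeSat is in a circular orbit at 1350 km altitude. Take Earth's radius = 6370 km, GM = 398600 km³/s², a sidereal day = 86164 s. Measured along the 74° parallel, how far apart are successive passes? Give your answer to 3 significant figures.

Semi-major axis a = 6370 + 1350 = 7720 km. Period T = 2π√(a³/μ) = 2π√(7720³/398600) = 6750.5 s = 112.51 min.
Node shift per orbit = (6750.5/86164) × 360° = 28.20°.
Equatorial spacing = 28.20 × 111.2 km/° = 3136 km.
At 74° latitude, spacing = 3136 × cos(74°) = 864 km.

864 km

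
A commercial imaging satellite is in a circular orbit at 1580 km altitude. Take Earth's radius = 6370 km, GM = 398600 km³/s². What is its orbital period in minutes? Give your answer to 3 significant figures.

Semi-major axis a = 6370 + 1580 = 7950 km. Period T = 2π√(a³/μ) = 2π√(7950³/398600) = 7054.4 s = 117.57 min.

118 min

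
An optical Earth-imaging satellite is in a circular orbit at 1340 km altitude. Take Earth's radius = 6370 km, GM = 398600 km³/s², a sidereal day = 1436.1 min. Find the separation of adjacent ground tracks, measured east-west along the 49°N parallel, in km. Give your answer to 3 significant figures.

Semi-major axis a = 6370 + 1340 = 7710 km. Period T = 2π√(a³/μ) = 2π√(7710³/398600) = 6737.4 s = 112.29 min.
Node shift per orbit = (6737.4/86166) × 360° = 28.15°.
Equatorial spacing = 28.15 × 111.2 km/° = 3130 km.
At 49° latitude, spacing = 3130 × cos(49°) = 2053 km.

2050 km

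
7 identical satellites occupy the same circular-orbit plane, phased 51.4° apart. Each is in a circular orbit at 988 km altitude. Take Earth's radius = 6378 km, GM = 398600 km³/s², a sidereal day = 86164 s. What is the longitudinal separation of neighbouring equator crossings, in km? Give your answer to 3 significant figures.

Semi-major axis a = 6378 + 988 = 7366 km. Period T = 2π√(a³/μ) = 2π√(7366³/398600) = 6291.6 s = 104.86 min.
Single-satellite node shift = (6291.6/86164) × 360° = 26.29°.
With 7 satellites evenly phased, successive equator crossings are 26.29/7 = 3.755° apart.
That is 3.755 × 111.3 = 418 km at the equator.

418 km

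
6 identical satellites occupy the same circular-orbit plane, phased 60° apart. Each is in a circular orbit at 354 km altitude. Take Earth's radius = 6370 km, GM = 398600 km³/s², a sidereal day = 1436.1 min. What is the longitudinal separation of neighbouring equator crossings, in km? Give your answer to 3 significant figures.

Semi-major axis a = 6370 + 354 = 6724 km. Period T = 2π√(a³/μ) = 2π√(6724³/398600) = 5487.2 s = 91.45 min.
Single-satellite node shift = (5487.2/86166) × 360° = 22.93°.
With 6 satellites evenly phased, successive equator crossings are 22.93/6 = 3.821° apart.
That is 3.821 × 111.2 = 425 km at the equator.

425 km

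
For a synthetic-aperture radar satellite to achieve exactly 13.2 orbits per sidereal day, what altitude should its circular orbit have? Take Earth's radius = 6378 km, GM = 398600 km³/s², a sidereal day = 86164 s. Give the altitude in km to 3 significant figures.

1170 km

Required period T = 86164 / 13.2 = 6527.6 s.
From T = 2π√(a³/μ): a = (μ T²/4π²)^(1/3) = (398600 × 6527.6² / 4π²)^(1/3) = 7549 km.
Altitude h = a − R = 7549 − 6378 = 1171 km.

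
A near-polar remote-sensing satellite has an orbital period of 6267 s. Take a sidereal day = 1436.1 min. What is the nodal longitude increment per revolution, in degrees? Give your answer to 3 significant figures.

During one orbit Earth rotates (6267.0 / 86166) × 360° = 26.18°.

26.2°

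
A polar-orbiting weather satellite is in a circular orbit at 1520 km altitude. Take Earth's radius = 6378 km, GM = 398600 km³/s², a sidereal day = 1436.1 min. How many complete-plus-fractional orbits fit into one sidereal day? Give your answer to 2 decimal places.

Semi-major axis a = 6378 + 1520 = 7898 km. Period T = 2π√(a³/μ) = 2π√(7898³/398600) = 6985.3 s = 116.42 min.
Orbits per sidereal day = 86166 / 6985.3 = 12.335.

12.34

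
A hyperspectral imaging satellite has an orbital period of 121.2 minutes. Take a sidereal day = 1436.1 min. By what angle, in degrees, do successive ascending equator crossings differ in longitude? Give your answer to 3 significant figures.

T = 121.2 min = 7272.0 s.
During one orbit Earth rotates (7272.0 / 86166) × 360° = 30.38°.

30.4°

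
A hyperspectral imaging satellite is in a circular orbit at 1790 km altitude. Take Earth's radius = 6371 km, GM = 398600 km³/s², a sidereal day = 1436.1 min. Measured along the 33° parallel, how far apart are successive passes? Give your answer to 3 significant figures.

2860 km

Semi-major axis a = 6371 + 1790 = 8161 km. Period T = 2π√(a³/μ) = 2π√(8161³/398600) = 7337.1 s = 122.29 min.
Node shift per orbit = (7337.1/86166) × 360° = 30.65°.
Equatorial spacing = 30.65 × 111.2 km/° = 3409 km.
At 33° latitude, spacing = 3409 × cos(33°) = 2859 km.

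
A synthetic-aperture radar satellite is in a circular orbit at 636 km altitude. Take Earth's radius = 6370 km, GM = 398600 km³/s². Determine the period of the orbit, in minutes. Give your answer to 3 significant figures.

97.3 min

Semi-major axis a = 6370 + 636 = 7006 km. Period T = 2π√(a³/μ) = 2π√(7006³/398600) = 5836.0 s = 97.27 min.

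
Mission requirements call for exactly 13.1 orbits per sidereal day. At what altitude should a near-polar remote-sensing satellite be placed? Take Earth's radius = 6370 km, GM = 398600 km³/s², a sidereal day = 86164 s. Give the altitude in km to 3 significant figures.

1220 km

Required period T = 86164 / 13.1 = 6577.4 s.
From T = 2π√(a³/μ): a = (μ T²/4π²)^(1/3) = (398600 × 6577.4² / 4π²)^(1/3) = 7587 km.
Altitude h = a − R = 7587 − 6370 = 1217 km.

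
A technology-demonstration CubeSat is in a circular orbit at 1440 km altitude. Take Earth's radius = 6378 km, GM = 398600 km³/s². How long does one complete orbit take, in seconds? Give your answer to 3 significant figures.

Semi-major axis a = 6378 + 1440 = 7818 km. Period T = 2π√(a³/μ) = 2π√(7818³/398600) = 6879.5 s = 114.66 min.

6880 seconds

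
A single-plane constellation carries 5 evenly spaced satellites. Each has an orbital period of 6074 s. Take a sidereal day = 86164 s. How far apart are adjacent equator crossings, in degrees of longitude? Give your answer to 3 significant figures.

Single-satellite node shift = (6074.0/86164) × 360° = 25.38°.
With 5 satellites evenly phased, successive equator crossings are 25.38/5 = 5.076° apart.

5.08°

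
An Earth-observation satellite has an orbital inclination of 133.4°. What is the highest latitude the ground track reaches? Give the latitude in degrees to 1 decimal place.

Retrograde orbit: the ground track reaches ±(180° − i) = ±(180 − 133.4) = ±46.6°.

46.6°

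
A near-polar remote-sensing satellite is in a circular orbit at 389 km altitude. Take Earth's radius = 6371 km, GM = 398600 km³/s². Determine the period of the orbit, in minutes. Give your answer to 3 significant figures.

Semi-major axis a = 6371 + 389 = 6760 km. Period T = 2π√(a³/μ) = 2π√(6760³/398600) = 5531.4 s = 92.19 min.

92.2 min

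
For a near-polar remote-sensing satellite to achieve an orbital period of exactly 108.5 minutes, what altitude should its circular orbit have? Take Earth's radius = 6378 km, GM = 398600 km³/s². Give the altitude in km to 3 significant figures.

T = 108.5 min = 6510.0 s.
From T = 2π√(a³/μ): a = (μ T²/4π²)^(1/3) = (398600 × 6510.0² / 4π²)^(1/3) = 7536 km.
Altitude h = a − R = 7536 − 6378 = 1158 km.

1160 km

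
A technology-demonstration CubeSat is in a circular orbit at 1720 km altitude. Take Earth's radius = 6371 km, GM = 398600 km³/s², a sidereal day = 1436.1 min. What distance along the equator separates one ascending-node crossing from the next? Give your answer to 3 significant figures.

Semi-major axis a = 6371 + 1720 = 8091 km. Period T = 2π√(a³/μ) = 2π√(8091³/398600) = 7242.9 s = 120.72 min.
During one orbit Earth rotates (7242.9 / 86166) × 360° = 30.26°.
At the equator that is 30.26° × (2π·6371/360) km/° = 30.26 × 111.2 = 3365 km.

3360 km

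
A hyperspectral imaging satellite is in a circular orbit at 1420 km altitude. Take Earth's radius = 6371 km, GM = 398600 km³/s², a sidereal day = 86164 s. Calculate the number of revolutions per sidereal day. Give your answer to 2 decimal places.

Semi-major axis a = 6371 + 1420 = 7791 km. Period T = 2π√(a³/μ) = 2π√(7791³/398600) = 6843.9 s = 114.06 min.
Orbits per sidereal day = 86164 / 6843.9 = 12.590.

12.59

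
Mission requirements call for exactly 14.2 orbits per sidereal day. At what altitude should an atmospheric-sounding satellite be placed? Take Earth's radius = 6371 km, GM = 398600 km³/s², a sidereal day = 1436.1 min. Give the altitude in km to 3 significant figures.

819 km

Required period T = 86166 / 14.2 = 6068.0 s.
From T = 2π√(a³/μ): a = (μ T²/4π²)^(1/3) = (398600 × 6068.0² / 4π²)^(1/3) = 7190 km.
Altitude h = a − R = 7190 − 6371 = 819 km.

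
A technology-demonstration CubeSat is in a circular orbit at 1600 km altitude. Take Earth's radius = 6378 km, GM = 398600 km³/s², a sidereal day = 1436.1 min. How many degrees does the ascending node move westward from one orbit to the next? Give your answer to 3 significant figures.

29.6°

Semi-major axis a = 6378 + 1600 = 7978 km. Period T = 2π√(a³/μ) = 2π√(7978³/398600) = 7091.7 s = 118.20 min.
During one orbit Earth rotates (7091.7 / 86166) × 360° = 29.63°.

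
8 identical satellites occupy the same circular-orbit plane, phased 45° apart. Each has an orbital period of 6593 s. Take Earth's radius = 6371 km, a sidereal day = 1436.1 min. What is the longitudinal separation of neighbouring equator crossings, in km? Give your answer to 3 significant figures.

383 km

Single-satellite node shift = (6593.0/86166) × 360° = 27.55°.
With 8 satellites evenly phased, successive equator crossings are 27.55/8 = 3.443° apart.
That is 3.443 × 111.2 = 383 km at the equator.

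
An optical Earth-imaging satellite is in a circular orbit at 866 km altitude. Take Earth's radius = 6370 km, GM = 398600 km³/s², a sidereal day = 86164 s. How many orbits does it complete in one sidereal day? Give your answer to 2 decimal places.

14.07

Semi-major axis a = 6370 + 866 = 7236 km. Period T = 2π√(a³/μ) = 2π√(7236³/398600) = 6125.7 s = 102.10 min.
Orbits per sidereal day = 86164 / 6125.7 = 14.066.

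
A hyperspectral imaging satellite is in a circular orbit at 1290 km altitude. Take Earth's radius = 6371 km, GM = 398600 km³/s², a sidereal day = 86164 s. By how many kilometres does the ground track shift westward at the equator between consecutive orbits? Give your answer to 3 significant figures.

3100 km

Semi-major axis a = 6371 + 1290 = 7661 km. Period T = 2π√(a³/μ) = 2π√(7661³/398600) = 6673.3 s = 111.22 min.
During one orbit Earth rotates (6673.3 / 86164) × 360° = 27.88°.
At the equator that is 27.88° × (2π·6371/360) km/° = 27.88 × 111.2 = 3100 km.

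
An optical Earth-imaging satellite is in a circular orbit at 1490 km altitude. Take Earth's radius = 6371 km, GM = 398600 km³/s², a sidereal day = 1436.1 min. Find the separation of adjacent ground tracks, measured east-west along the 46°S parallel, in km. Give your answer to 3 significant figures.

Semi-major axis a = 6371 + 1490 = 7861 km. Period T = 2π√(a³/μ) = 2π√(7861³/398600) = 6936.3 s = 115.61 min.
Node shift per orbit = (6936.3/86166) × 360° = 28.98°.
Equatorial spacing = 28.98 × 111.2 km/° = 3222 km.
At 46° latitude, spacing = 3222 × cos(46°) = 2238 km.

2240 km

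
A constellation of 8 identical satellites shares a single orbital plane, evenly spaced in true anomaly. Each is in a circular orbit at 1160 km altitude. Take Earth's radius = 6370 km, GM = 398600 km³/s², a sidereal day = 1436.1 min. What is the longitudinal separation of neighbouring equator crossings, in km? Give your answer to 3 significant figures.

378 km

Semi-major axis a = 6370 + 1160 = 7530 km. Period T = 2π√(a³/μ) = 2π√(7530³/398600) = 6502.8 s = 108.38 min.
Single-satellite node shift = (6502.8/86166) × 360° = 27.17°.
With 8 satellites evenly phased, successive equator crossings are 27.17/8 = 3.396° apart.
That is 3.396 × 111.2 = 378 km at the equator.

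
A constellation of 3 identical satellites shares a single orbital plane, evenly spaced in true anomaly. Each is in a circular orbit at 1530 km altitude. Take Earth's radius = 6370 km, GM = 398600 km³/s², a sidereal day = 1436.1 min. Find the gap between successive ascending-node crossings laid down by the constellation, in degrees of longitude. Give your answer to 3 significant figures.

Semi-major axis a = 6370 + 1530 = 7900 km. Period T = 2π√(a³/μ) = 2π√(7900³/398600) = 6988.0 s = 116.47 min.
Single-satellite node shift = (6988.0/86166) × 360° = 29.20°.
With 3 satellites evenly phased, successive equator crossings are 29.20/3 = 9.732° apart.

9.73°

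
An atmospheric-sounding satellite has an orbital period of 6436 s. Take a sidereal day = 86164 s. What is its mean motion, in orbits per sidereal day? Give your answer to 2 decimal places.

Orbits per sidereal day = 86164 / 6436.0 = 13.388.

13.39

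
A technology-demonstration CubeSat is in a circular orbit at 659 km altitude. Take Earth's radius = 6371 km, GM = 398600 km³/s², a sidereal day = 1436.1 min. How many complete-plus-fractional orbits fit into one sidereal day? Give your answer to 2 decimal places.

Semi-major axis a = 6371 + 659 = 7030 km. Period T = 2π√(a³/μ) = 2π√(7030³/398600) = 5866.0 s = 97.77 min.
Orbits per sidereal day = 86166 / 5866.0 = 14.689.

14.69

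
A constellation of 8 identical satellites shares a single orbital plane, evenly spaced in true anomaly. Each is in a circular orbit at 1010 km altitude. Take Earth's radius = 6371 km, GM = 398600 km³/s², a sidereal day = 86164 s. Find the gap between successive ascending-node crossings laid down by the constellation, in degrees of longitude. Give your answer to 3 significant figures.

Semi-major axis a = 6371 + 1010 = 7381 km. Period T = 2π√(a³/μ) = 2π√(7381³/398600) = 6310.8 s = 105.18 min.
Single-satellite node shift = (6310.8/86164) × 360° = 26.37°.
With 8 satellites evenly phased, successive equator crossings are 26.37/8 = 3.296° apart.

3.30°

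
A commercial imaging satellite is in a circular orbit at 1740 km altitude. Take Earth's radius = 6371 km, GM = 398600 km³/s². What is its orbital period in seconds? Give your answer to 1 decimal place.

7269.8 seconds

Semi-major axis a = 6371 + 1740 = 8111 km. Period T = 2π√(a³/μ) = 2π√(8111³/398600) = 7269.8 s = 121.16 min.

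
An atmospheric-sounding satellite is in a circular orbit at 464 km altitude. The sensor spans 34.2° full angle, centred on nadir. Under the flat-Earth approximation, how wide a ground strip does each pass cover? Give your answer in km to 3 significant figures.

Half-angle = 34.2°/2 = 17.1°.
Swath width ≈ 2h·tan(θ/2) = 2 × 464 × tan(17.1°) = 285.5 km.

285 km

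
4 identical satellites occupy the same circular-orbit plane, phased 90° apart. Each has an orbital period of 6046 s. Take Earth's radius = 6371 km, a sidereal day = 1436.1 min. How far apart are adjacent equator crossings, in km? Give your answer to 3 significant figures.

702 km

Single-satellite node shift = (6046.0/86166) × 360° = 25.26°.
With 4 satellites evenly phased, successive equator crossings are 25.26/4 = 6.315° apart.
That is 6.315 × 111.2 = 702 km at the equator.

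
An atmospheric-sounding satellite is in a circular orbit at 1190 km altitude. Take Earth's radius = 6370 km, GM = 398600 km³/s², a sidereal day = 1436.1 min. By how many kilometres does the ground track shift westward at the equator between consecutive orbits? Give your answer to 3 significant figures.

3040 km

Semi-major axis a = 6370 + 1190 = 7560 km. Period T = 2π√(a³/μ) = 2π√(7560³/398600) = 6541.7 s = 109.03 min.
During one orbit Earth rotates (6541.7 / 86166) × 360° = 27.33°.
At the equator that is 27.33° × (2π·6370/360) km/° = 27.33 × 111.2 = 3039 km.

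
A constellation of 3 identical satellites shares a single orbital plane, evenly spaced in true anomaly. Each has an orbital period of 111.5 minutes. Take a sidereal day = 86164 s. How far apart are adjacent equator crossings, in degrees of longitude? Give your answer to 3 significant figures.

9.32°

T = 111.5 min = 6690.0 s.
Single-satellite node shift = (6690.0/86164) × 360° = 27.95°.
With 3 satellites evenly phased, successive equator crossings are 27.95/3 = 9.317° apart.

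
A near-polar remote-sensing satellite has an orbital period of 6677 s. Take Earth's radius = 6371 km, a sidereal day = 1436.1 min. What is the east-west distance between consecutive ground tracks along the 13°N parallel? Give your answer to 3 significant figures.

3020 km

Node shift per orbit = (6677.0/86166) × 360° = 27.90°.
Equatorial spacing = 27.90 × 111.2 km/° = 3102 km.
At 13° latitude, spacing = 3102 × cos(13°) = 3022 km.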